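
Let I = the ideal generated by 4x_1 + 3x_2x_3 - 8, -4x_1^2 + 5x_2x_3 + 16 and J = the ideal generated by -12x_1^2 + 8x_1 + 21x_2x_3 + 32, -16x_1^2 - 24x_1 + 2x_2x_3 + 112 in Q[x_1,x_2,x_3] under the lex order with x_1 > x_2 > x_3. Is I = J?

Yes, the ideals are equal.

Since reduced Gröbner bases are canonical representatives of ideals under a given ordering, it suffices to compute and compare them.
Buchberger on the first generating set:
f_1 = 4x_1 + 3x_2x_3 - 8, LT = x_1.
f_2 = -4x_1^2 + 5x_2x_3 + 16, LT = x_1^2.

S(f_1,f_2): lcm = x_1^2. S = 3/4x_1x_2x_3 - 2x_1 + 5/4x_2x_3 + 4.
  leading term x_1x_2x_3: subtract (3/16x_2x_3)·f_1 from 3/4x_1x_2x_3 - 2x_1 + 5/4x_2x_3 + 4 → -2x_1 - 9/16x_2^2x_3^2 + 11/4x_2x_3 + 4
  leading term x_1: subtract (-1/2)·f_1 from -2x_1 - 9/16x_2^2x_3^2 + 11/4x_2x_3 + 4 → -9/16x_2^2x_3^2 + 17/4x_2x_3
  leading term x_2^2x_3^2: no divisor's leading term divides it; move -9/16x_2^2x_3^2 to the remainder.
  leading term x_2x_3: no divisor's leading term divides it; move 17/4x_2x_3 to the remainder.
  remainder -9/16x_2^2x_3^2 + 17/4x_2x_3 ≠ 0; add g_3 = -9/16x_2^2x_3^2 + 17/4x_2x_3 to the basis.

S(f_1,g_3): leading monomials are coprime, so the S-polynomial reduces to 0 (Buchberger's first criterion).
S(f_2,g_3): leading monomials are coprime, so the S-polynomial reduces to 0 (Buchberger's first criterion).
Every S-polynomial of the final basis reduces to 0, so we have a Gröbner basis.
Inter-reduce: drop elements whose leading term is divisible by another's, tail-reduce, and make monic.
Reduced Gröbner basis: {x_1 + 3/4x_2x_3 - 2, x_2^2x_3^2 - 68/9x_2x_3}.

Buchberger on the second generating set:
h_1 = -12x_1^2 + 8x_1 + 21x_2x_3 + 32, LT = x_1^2.
h_2 = -16x_1^2 - 24x_1 + 2x_2x_3 + 112, LT = x_1^2.

S(h_1,h_2): lcm = x_1^2. S = -13/6x_1 - 13/8x_2x_3 + 13/3.
  leading term x_1: no divisor's leading term divides it; move -13/6x_1 to the remainder.
  leading term x_2x_3: no divisor's leading term divides it; move -13/8x_2x_3 to the remainder.
  leading term 1: no divisor's leading term divides it; move 13/3 to the remainder.
  remainder -13/6x_1 - 13/8x_2x_3 + 13/3 ≠ 0; add k_3 = -13/6x_1 - 13/8x_2x_3 + 13/3 to the basis.

S(h_1,k_3): lcm = x_1^2. S = -3/4x_1x_2x_3 + 4/3x_1 - 7/4x_2x_3 - 8/3.
  leading term x_1x_2x_3: subtract (9/26x_2x_3)·k_3 from -3/4x_1x_2x_3 + 4/3x_1 - 7/4x_2x_3 - 8/3 → 4/3x_1 + 9/16x_2^2x_3^2 - 13/4x_2x_3 - 8/3
  leading term x_1: subtract (-8/13)·k_3 from 4/3x_1 + 9/16x_2^2x_3^2 - 13/4x_2x_3 - 8/3 → 9/16x_2^2x_3^2 - 17/4x_2x_3
  leading term x_2^2x_3^2: no divisor's leading term divides it; move 9/16x_2^2x_3^2 to the remainder.
  leading term x_2x_3: no divisor's leading term divides it; move -17/4x_2x_3 to the remainder.
  remainder 9/16x_2^2x_3^2 - 17/4x_2x_3 ≠ 0; add k_4 = 9/16x_2^2x_3^2 - 17/4x_2x_3 to the basis.

S(h_2,k_3): lcm = x_1^2. S = -3/4x_1x_2x_3 + 7/2x_1 - 1/8x_2x_3 - 7.
  leading term x_1x_2x_3: subtract (9/26x_2x_3)·k_3 from -3/4x_1x_2x_3 + 7/2x_1 - 1/8x_2x_3 - 7 → 7/2x_1 + 9/16x_2^2x_3^2 - 13/8x_2x_3 - 7
  leading term x_1: subtract (-21/13)·k_3 from 7/2x_1 + 9/16x_2^2x_3^2 - 13/8x_2x_3 - 7 → 9/16x_2^2x_3^2 - 17/4x_2x_3
  leading term x_2^2x_3^2: subtract (1)·k_4 from 9/16x_2^2x_3^2 - 17/4x_2x_3 → 0
  remainder 0.

S(h_1,k_4): leading monomials are coprime, so the S-polynomial reduces to 0 (Buchberger's first criterion).
S(h_2,k_4): leading monomials are coprime, so the S-polynomial reduces to 0 (Buchberger's first criterion).
S(k_3,k_4): leading monomials are coprime, so the S-polynomial reduces to 0 (Buchberger's first criterion).
Every S-polynomial of the final basis reduces to 0, so we have a Gröbner basis.
Inter-reduce: drop elements whose leading term is divisible by another's, tail-reduce, and make monic.
Reduced Gröbner basis: {x_1 + 3/4x_2x_3 - 2, x_2^2x_3^2 - 68/9x_2x_3}.

Same reduced basis, so the two generating sets span the same ideal.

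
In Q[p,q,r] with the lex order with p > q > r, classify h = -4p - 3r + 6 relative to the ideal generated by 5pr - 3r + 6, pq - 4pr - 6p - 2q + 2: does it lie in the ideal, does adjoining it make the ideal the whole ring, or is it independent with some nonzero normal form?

First compute the reduced Gröbner basis of I by Buchberger's algorithm.
f_1 = 5pr - 3r + 6, LT = pr.
f_2 = pq - 4pr - 6p - 2q + 2, LT = pq.

S(f_1,f_2): lcm = pqr. S = 4pr^{2} + 6pr + \tfrac{7}{5}qr + \tfrac{6}{5}q - 2r.
  leading term pr^{2}: subtract (\tfrac{4}{5}r)·f_1 from 4pr^{2} + 6pr + \tfrac{7}{5}qr + \tfrac{6}{5}q - 2r → 6pr + \tfrac{7}{5}qr + \tfrac{6}{5}q + \tfrac{12}{5}r^{2} - \tfrac{34}{5}r
  leading term pr: subtract (\tfrac{6}{5})·f_1 from 6pr + \tfrac{7}{5}qr + \tfrac{6}{5}q + \tfrac{12}{5}r^{2} - \tfrac{34}{5}r → \tfrac{7}{5}qr + \tfrac{6}{5}q + \tfrac{12}{5}r^{2} - \tfrac{16}{5}r - \tfrac{36}{5}
  leading term qr: no divisor's leading term divides it; move \tfrac{7}{5}qr to the remainder.
  leading term q: no divisor's leading term divides it; move \tfrac{6}{5}q to the remainder.
  leading term r^{2}: no divisor's leading term divides it; move \tfrac{12}{5}r^{2} to the remainder.
  leading term r: no divisor's leading term divides it; move -\tfrac{16}{5}r to the remainder.
  leading term 1: no divisor's leading term divides it; move -\tfrac{36}{5} to the remainder.
  remainder \tfrac{7}{5}qr + \tfrac{6}{5}q + \tfrac{12}{5}r^{2} - \tfrac{16}{5}r - \tfrac{36}{5} ≠ 0; add k_3 = \tfrac{7}{5}qr + \tfrac{6}{5}q + \tfrac{12}{5}r^{2} - \tfrac{16}{5}r - \tfrac{36}{5} to the basis.

The other S-polynomials (S(f_1,k_3), S(f_2,k_3)) all reduce to 0 modulo the current basis, so we have a Gröbner basis.
Inter-reduce: drop elements whose leading term is divisible by another's, tail-reduce, and make monic.
Reduced Gröbner basis: {pq - 6p - 2q - \tfrac{12}{5}r + \tfrac{34}{5}, pr - \tfrac{3}{5}r + \tfrac{6}{5}, qr + \tfrac{6}{7}q + \tfrac{12}{7}r^{2} - \tfrac{16}{7}r - \tfrac{36}{7}}.
Label its elements g_1 = pq - 6p - 2q - \tfrac{12}{5}r + \tfrac{34}{5}, g_2 = pr - \tfrac{3}{5}r + \tfrac{6}{5}, g_3 = qr + \tfrac{6}{7}q + \tfrac{12}{7}r^{2} - \tfrac{16}{7}r - \tfrac{36}{7}.

Reduce h = -4p - 3r + 6 modulo G:
  leading term p: no divisor's leading term divides it; move -4p to the remainder.
  leading term r: no divisor's leading term divides it; move -3r to the remainder.
  leading term 1: no divisor's leading term divides it; move 6 to the remainder.
  normal form = -4p - 3r + 6.
The normal form is nonzero, so h ∉ I. Since h minus its normal form lies in I, I + (h) = I + (n) where n = -4p - 3r + 6; decide whether this ideal is the whole ring.
Run Buchberger on G together with n (pairs among the g_i already reduce to 0 since G is a Gröbner basis):
g_1 = pq - 6p - 2q - \tfrac{12}{5}r + \tfrac{34}{5}, LT = pq.
g_2 = pr - \tfrac{3}{5}r + \tfrac{6}{5}, LT = pr.
g_3 = qr + \tfrac{6}{7}q + \tfrac{12}{7}r^{2} - \tfrac{16}{7}r - \tfrac{36}{7}, LT = qr.
n = -4p - 3r + 6, LT = p.

S(g_1,n): lcm = pq. S = -6p - \tfrac{3}{4}qr - \tfrac{1}{2}q - \tfrac{12}{5}r + \tfrac{34}{5}.
  leading term p: subtract (\tfrac{3}{2})·n from -6p - \tfrac{3}{4}qr - \tfrac{1}{2}q - \tfrac{12}{5}r + \tfrac{34}{5} → -\tfrac{3}{4}qr - \tfrac{1}{2}q + \tfrac{21}{10}r - \tfrac{11}{5}
  leading term qr: subtract (-\tfrac{3}{4})·g_3 from -\tfrac{3}{4}qr - \tfrac{1}{2}q + \tfrac{21}{10}r - \tfrac{11}{5} → \tfrac{1}{7}q + \tfrac{9}{7}r^{2} + \tfrac{27}{70}r - \tfrac{212}{35}
  leading term q: no divisor's leading term divides it; move \tfrac{1}{7}q to the remainder.
  leading term r^{2}: no divisor's leading term divides it; move \tfrac{9}{7}r^{2} to the remainder.
  leading term r: no divisor's leading term divides it; move \tfrac{27}{70}r to the remainder.
  leading term 1: no divisor's leading term divides it; move -\tfrac{212}{35} to the remainder.
  remainder \tfrac{1}{7}q + \tfrac{9}{7}r^{2} + \tfrac{27}{70}r - \tfrac{212}{35} ≠ 0; add m_5 = \tfrac{1}{7}q + \tfrac{9}{7}r^{2} + \tfrac{27}{70}r - \tfrac{212}{35} to the basis.

S(g_2,n): lcm = pr. S = -\tfrac{3}{4}r^{2} + \tfrac{9}{10}r + \tfrac{6}{5}.
  leading term r^{2}: no divisor's leading term divides it; move -\tfrac{3}{4}r^{2} to the remainder.
  leading term r: no divisor's leading term divides it; move \tfrac{9}{10}r to the remainder.
  leading term 1: no divisor's leading term divides it; move \tfrac{6}{5} to the remainder.
  remainder -\tfrac{3}{4}r^{2} + \tfrac{9}{10}r + \tfrac{6}{5} ≠ 0; add m_6 = -\tfrac{3}{4}r^{2} + \tfrac{9}{10}r + \tfrac{6}{5} to the basis.

The other S-polynomials (S(g_1,g_2), S(g_1,g_3), S(g_2,g_3), S(g_3,n), S(g_1,m_5), S(g_2,m_5), S(g_3,m_5), S(n,m_5), S(g_1,m_6), S(g_2,m_6), S(g_3,m_6), S(n,m_6), S(m_5,m_6)) all reduce to 0 modulo the current basis, so we have a Gröbner basis.
Inter-reduce: drop elements whose leading term is divisible by another's, tail-reduce, and make monic.
Reduced Gröbner basis: {p + \tfrac{3}{4}r - \tfrac{3}{2}, q + \tfrac{27}{2}r - 28, r^{2} - \tfrac{6}{5}r - \tfrac{8}{5}}.
The reduced Gröbner basis of I + (h) is {p + \tfrac{3}{4}r - \tfrac{3}{2}, q + \tfrac{27}{2}r - 28, r^{2} - \tfrac{6}{5}r - \tfrac{8}{5}} ≠ {1}, a proper ideal, so the enlarged system stays consistent: h is independent of I, with normal form -4p - 3r + 6.

-4p - 3r + 6 is independent of I; its normal form modulo I is -4p - 3r + 6.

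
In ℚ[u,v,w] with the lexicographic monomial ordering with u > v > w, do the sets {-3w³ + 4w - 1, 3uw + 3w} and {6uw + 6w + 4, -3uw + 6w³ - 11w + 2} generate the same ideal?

Equality of ideals is decidable: compute both reduced Gröbner bases (unique for the ordering) and check whether they agree.
Buchberger on the first generating set:
f_1 = -3w³ + 4w - 1, LT = w³.
f_2 = 3uw + 3w, LT = uw.

S(f_1,f_2): lcm = uw³. S = -4/3uw + ⅓u - w³.
  leading term uw: subtract (-4/9)·f_2 from -4/3uw + ⅓u - w³ → ⅓u - w³ + 4/3w
  leading term u: no divisor's leading term divides it; move ⅓u to the remainder.
  leading term w³: subtract (⅓)·f_1 from -w³ + 4/3w → ⅓
  leading term 1: no divisor's leading term divides it; move ⅓ to the remainder.
  remainder ⅓u + ⅓ ≠ 0; add g_3 = ⅓u + ⅓ to the basis.

S(f_1,g_3): leading monomials are coprime, so the S-polynomial reduces to 0 (Buchberger's first criterion).
S(f_2,g_3): lcm = uw. S = 0.
  remainder 0.

Every S-polynomial of the final basis reduces to 0, so we have a Gröbner basis.
Inter-reduce: drop elements whose leading term is divisible by another's, tail-reduce, and make monic.
Reduced Gröbner basis: {u + 1, w³ - 4/3w + ⅓}.

Buchberger on the second generating set:
h_1 = 6uw + 6w + 4, LT = uw.
h_2 = -3uw + 6w³ - 11w + 2, LT = uw.

S(h_1,h_2): lcm = uw. S = 2w³ - 8/3w + 4/3.
  leading term w³: no divisor's leading term divides it; move 2w³ to the remainder.
  leading term w: no divisor's leading term divides it; move -8/3w to the remainder.
  leading term 1: no divisor's leading term divides it; move 4/3 to the remainder.
  remainder 2w³ - 8/3w + 4/3 ≠ 0; add k_3 = 2w³ - 8/3w + 4/3 to the basis.

S(h_1,k_3): lcm = uw³. S = 4/3uw - ⅔u + w³ + ⅔w².
  leading term uw: subtract (2/9)·h_1 from 4/3uw - ⅔u + w³ + ⅔w² → -⅔u + w³ + ⅔w² - 4/3w - 8/9
  leading term u: no divisor's leading term divides it; move -⅔u to the remainder.
  leading term w³: subtract (½)·k_3 from w³ + ⅔w² - 4/3w - 8/9 → ⅔w² - 14/9
  leading term w²: no divisor's leading term divides it; move ⅔w² to the remainder.
  leading term 1: no divisor's leading term divides it; move -14/9 to the remainder.
  remainder -⅔u + ⅔w² - 14/9 ≠ 0; add k_4 = -⅔u + ⅔w² - 14/9 to the basis.

S(h_2,k_3): lcm = uw³. S = 4/3uw - ⅔u - 2w⁵ + 11/3w³ - ⅔w².
  leading term uw: subtract (2/9)·h_1 from 4/3uw - ⅔u - 2w⁵ + 11/3w³ - ⅔w² → -⅔u - 2w⁵ + 11/3w³ - ⅔w² - 4/3w - 8/9
  leading term u: subtract (1)·k_4 from -⅔u - 2w⁵ + 11/3w³ - ⅔w² - 4/3w - 8/9 → -2w⁵ + 11/3w³ - 4/3w² - 4/3w + ⅔
  leading term w⁵: subtract (-w²)·k_3 from -2w⁵ + 11/3w³ - 4/3w² - 4/3w + ⅔ → w³ - 4/3w + ⅔
  leading term w³: subtract (½)·k_3 from w³ - 4/3w + ⅔ → 0
  remainder 0.

S(h_1,k_4): lcm = uw. S = w³ - 4/3w + ⅔.
  leading term w³: subtract (½)·k_3 from w³ - 4/3w + ⅔ → 0
  remainder 0.

S(h_2,k_4): lcm = uw. S = -w³ + 4/3w - ⅔.
  leading term w³: subtract (-½)·k_3 from -w³ + 4/3w - ⅔ → 0
  remainder 0.

S(k_3,k_4): leading monomials are coprime, so the S-polynomial reduces to 0 (Buchberger's first criterion).
Every S-polynomial of the final basis reduces to 0, so we have a Gröbner basis.
Inter-reduce: drop elements whose leading term is divisible by another's, tail-reduce, and make monic.
Reduced Gröbner basis: {u - w² + 7/3, w³ - 4/3w + ⅔}.

Since the reduced bases disagree, the two ideals are not the same.

No, the ideals differ.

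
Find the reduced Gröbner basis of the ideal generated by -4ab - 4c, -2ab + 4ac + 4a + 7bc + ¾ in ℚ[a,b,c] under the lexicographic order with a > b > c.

f_1 = -4ab - 4c, LT = ab.
f_2 = -2ab + 4ac + 4a + 7bc + ¾, LT = ab.

S(f_1,f_2): lcm = ab. S = 2ac + 2a + 7/2bc + c + ⅜.
  leading term ac: no divisor's leading term divides it; move 2ac to the remainder.
  leading term a: no divisor's leading term divides it; move 2a to the remainder.
  leading term bc: no divisor's leading term divides it; move 7/2bc to the remainder.
  leading term c: no divisor's leading term divides it; move c to the remainder.
  leading term 1: no divisor's leading term divides it; move ⅜ to the remainder.
  remainder 2ac + 2a + 7/2bc + c + ⅜ ≠ 0; add g_3 = 2ac + 2a + 7/2bc + c + ⅜ to the basis.

S(f_1,g_3): lcm = abc. S = -ab - 7/4b²c - ½bc - 3/16b + c².
  leading term ab: subtract (¼)·f_1 from -ab - 7/4b²c - ½bc - 3/16b + c² → -7/4b²c - ½bc - 3/16b + c² + c
  leading term b²c: no divisor's leading term divides it; move -7/4b²c to the remainder.
  leading term bc: no divisor's leading term divides it; move -½bc to the remainder.
  leading term b: no divisor's leading term divides it; move -3/16b to the remainder.
  leading term c²: no divisor's leading term divides it; move c² to the remainder.
  leading term c: no divisor's leading term divides it; move c to the remainder.
  remainder -7/4b²c - ½bc - 3/16b + c² + c ≠ 0; add g_4 = -7/4b²c - ½bc - 3/16b + c² + c to the basis.

S(f_2,g_3): lcm = abc. S = -ab - 2ac² - 2ac - 7/4b²c - 7/2bc² - ½bc - 3/16b - ⅜c.
  leading term ab: subtract (¼)·f_1 from -ab - 2ac² - 2ac - 7/4b²c - 7/2bc² - ½bc - 3/16b - ⅜c → -2ac² - 2ac - 7/4b²c - 7/2bc² - ½bc - 3/16b + ⅝c
  leading term ac²: subtract (-c)·g_3 from -2ac² - 2ac - 7/4b²c - 7/2bc² - ½bc - 3/16b + ⅝c → -7/4b²c - ½bc - 3/16b + c² + c
  leading term b²c: subtract (1)·g_4 from -7/4b²c - ½bc - 3/16b + c² + c → 0
  remainder 0.

S(f_1,g_4): lcm = ab²c. S = -2/7abc - 3/28ab + 4/7ac² + 4/7ac + bc².
  leading term abc: subtract (1/14c)·f_1 from -2/7abc - 3/28ab + 4/7ac² + 4/7ac + bc² → -3/28ab + 4/7ac² + 4/7ac + bc² + 2/7c²
  leading term ab: subtract (3/112)·f_1 from -3/28ab + 4/7ac² + 4/7ac + bc² + 2/7c² → 4/7ac² + 4/7ac + bc² + 2/7c² + 3/28c
  leading term ac²: subtract (2/7c)·g_3 from 4/7ac² + 4/7ac + bc² + 2/7c² + 3/28c → 0
  remainder 0.

S(f_2,g_4): lcm = ab²c. S = -2abc² - 16/7abc - 3/28ab + 4/7ac² + 4/7ac - 7/2b²c² - ⅜bc.
  leading term abc²: subtract (½c²)·f_1 from -2abc² - 16/7abc - 3/28ab + 4/7ac² + 4/7ac - 7/2b²c² - ⅜bc → -16/7abc - 3/28ab + 4/7ac² + 4/7ac - 7/2b²c² - ⅜bc + 2c³
  leading term abc: subtract (4/7c)·f_1 from -16/7abc - 3/28ab + 4/7ac² + 4/7ac - 7/2b²c² - ⅜bc + 2c³ → -3/28ab + 4/7ac² + 4/7ac - 7/2b²c² - ⅜bc + 2c³ + 16/7c²
  leading term ab: subtract (3/112)·f_1 from -3/28ab + 4/7ac² + 4/7ac - 7/2b²c² - ⅜bc + 2c³ + 16/7c² → 4/7ac² + 4/7ac - 7/2b²c² - ⅜bc + 2c³ + 16/7c² + 3/28c
  leading term ac²: subtract (2/7c)·g_3 from 4/7ac² + 4/7ac - 7/2b²c² - ⅜bc + 2c³ + 16/7c² + 3/28c → -7/2b²c² - bc² - ⅜bc + 2c³ + 2c²
  leading term b²c²: subtract (2c)·g_4 from -7/2b²c² - bc² - ⅜bc + 2c³ + 2c² → 0
  remainder 0.

S(g_3,g_4): lcm = ab²c. S = ab² - 2/7abc - 3/28ab + 4/7ac² + 4/7ac + 7/4b³c + ½b²c + 3/16b².
  leading term ab²: subtract (-¼b)·f_1 from ab² - 2/7abc - 3/28ab + 4/7ac² + 4/7ac + 7/4b³c + ½b²c + 3/16b² → -2/7abc - 3/28ab + 4/7ac² + 4/7ac + 7/4b³c + ½b²c + 3/16b² - bc
  leading term abc: subtract (1/14c)·f_1 from -2/7abc - 3/28ab + 4/7ac² + 4/7ac + 7/4b³c + ½b²c + 3/16b² - bc → -3/28ab + 4/7ac² + 4/7ac + 7/4b³c + ½b²c + 3/16b² - bc + 2/7c²
  leading term ab: subtract (3/112)·f_1 from -3/28ab + 4/7ac² + 4/7ac + 7/4b³c + ½b²c + 3/16b² - bc + 2/7c² → 4/7ac² + 4/7ac + 7/4b³c + ½b²c + 3/16b² - bc + 2/7c² + 3/28c
  leading term ac²: subtract (2/7c)·g_3 from 4/7ac² + 4/7ac + 7/4b³c + ½b²c + 3/16b² - bc + 2/7c² + 3/28c → 7/4b³c + ½b²c + 3/16b² - bc² - bc
  leading term b³c: subtract (-b)·g_4 from 7/4b³c + ½b²c + 3/16b² - bc² - bc → 0
  remainder 0.

Every S-polynomial of the final basis reduces to 0, so we have a Gröbner basis.
Inter-reduce: drop elements whose leading term is divisible by another's, tail-reduce, and make monic.

G = {ab + c, ac + a + 7/4bc + ½c + 3/16, b²c + 2/7bc + 3/28b - 4/7c² - 4/7c}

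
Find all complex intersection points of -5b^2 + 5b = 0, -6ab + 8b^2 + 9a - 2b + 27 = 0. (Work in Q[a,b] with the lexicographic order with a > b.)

{(-3, 0), (-11, 1)}

Compute a lex Gröbner basis by Buchberger's algorithm.
f_1 = -5b^2 + 5b, LT = b^2.
f_2 = -6ab + 9a + 8b^2 - 2b + 27, LT = ab.

S(f_1,f_2): lcm = ab^2. S = 1/2ab + 4/3b^3 - 1/3b^2 + 9/2b.
  leading term ab: subtract (-1/12)·f_2 from 1/2ab + 4/3b^3 - 1/3b^2 + 9/2b → 3/4a + 4/3b^3 + 1/3b^2 + 13/3b + 9/4
  leading term a: no divisor's leading term divides it; move 3/4a to the remainder.
  leading term b^3: subtract (-4/15b)·f_1 from 4/3b^3 + 1/3b^2 + 13/3b + 9/4 → 5/3b^2 + 13/3b + 9/4
  leading term b^2: subtract (-1/3)·f_1 from 5/3b^2 + 13/3b + 9/4 → 6b + 9/4
  leading term b: no divisor's leading term divides it; move 6b to the remainder.
  leading term 1: no divisor's leading term divides it; move 9/4 to the remainder.
  remainder 3/4a + 6b + 9/4 ≠ 0; add h_3 = 3/4a + 6b + 9/4 to the basis.

S(f_1,h_3): leading monomials are coprime, so the S-polynomial reduces to 0 (Buchberger's first criterion).
S(f_2,h_3): lcm = ab. S = -3/2a - 28/3b^2 - 8/3b - 9/2.
  leading term a: subtract (-2)·h_3 from -3/2a - 28/3b^2 - 8/3b - 9/2 → -28/3b^2 + 28/3b
  leading term b^2: subtract (28/15)·f_1 from -28/3b^2 + 28/3b → 0
  remainder 0.

Every S-polynomial of the final basis reduces to 0, so we have a Gröbner basis.
Inter-reduce: drop elements whose leading term is divisible by another's, tail-reduce, and make monic.
Reduced Gröbner basis: {a + 8b + 3, b^2 - b}.

From the last basis element, b^2 - b = 0, so b takes values in {0, 1}. Each choice, substituted upward through the basis, yields the corresponding point(s) of the solution set.
  b = 0: the earlier basis element becomes a + 3 = 0, giving a = -3 — point (-3, 0).
  b = 1: the earlier basis element becomes a + 11 = 0, giving a = -11 — point (-11, 1).
Each listed point satisfies every original equation (direct substitution).
A lex Gröbner basis triangularizes the system, enabling back-substitution.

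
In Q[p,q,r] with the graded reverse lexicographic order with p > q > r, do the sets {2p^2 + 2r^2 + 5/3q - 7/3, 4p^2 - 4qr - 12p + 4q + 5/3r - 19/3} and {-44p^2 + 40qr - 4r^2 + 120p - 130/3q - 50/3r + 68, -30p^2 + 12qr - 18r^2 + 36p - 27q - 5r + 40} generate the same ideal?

Equality of ideals is decidable: compute both reduced Gröbner bases (unique for the ordering) and check whether they agree.
Buchberger on the first generating set:
f_1 = 2p^2 + 2r^2 + 5/3q - 7/3, LT = p^2.
f_2 = 4p^2 - 4qr - 12p + 4q + 5/3r - 19/3, LT = p^2.

S(f_1,f_2): lcm = p^2. S = qr + r^2 + 3p - 1/6q - 5/12r + 5/12.
  reduce S modulo (f_1, f_2):
  remainder qr + r^2 + 3p - 1/6q - 5/12r + 5/12 ≠ 0; add g_3 = qr + r^2 + 3p - 1/6q - 5/12r + 5/12 to the basis.

The other S-polynomials (S(f_1,g_3), S(f_2,g_3)) all reduce to 0 modulo the current basis, so we have a Gröbner basis.
Inter-reduce: drop elements whose leading term is divisible by another's, tail-reduce, and make monic.
Reduced Gröbner basis: {p^2 + r^2 + 5/6q - 7/6, qr + r^2 + 3p - 1/6q - 5/12r + 5/12}.

Buchberger on the second generating set:
h_1 = -44p^2 + 40qr - 4r^2 + 120p - 130/3q - 50/3r + 68, LT = p^2.
h_2 = -30p^2 + 12qr - 18r^2 + 36p - 27q - 5r + 40, LT = p^2.

S(h_1,h_2): lcm = p^2. S = -28/55qr - 28/55r^2 - 84/55p + 14/165q + 7/33r - 7/33.
  reduce S modulo (h_1, h_2):
  remainder -28/55qr - 28/55r^2 - 84/55p + 14/165q + 7/33r - 7/33 ≠ 0; add k_3 = -28/55qr - 28/55r^2 - 84/55p + 14/165q + 7/33r - 7/33 to the basis.

The other S-polynomials (S(h_1,k_3), S(h_2,k_3)) all reduce to 0 modulo the current basis, so we have a Gröbner basis.
Inter-reduce: drop elements whose leading term is divisible by another's, tail-reduce, and make monic.
Reduced Gröbner basis: {p^2 + r^2 + 5/6q - 7/6, qr + r^2 + 3p - 1/6q - 5/12r + 5/12}.

Same reduced basis, so the two generating sets span the same ideal.
The same test decides containment: I ⊆ J iff every generator of I reduces to 0 modulo a Gröbner basis of J.

Yes, the ideals are equal.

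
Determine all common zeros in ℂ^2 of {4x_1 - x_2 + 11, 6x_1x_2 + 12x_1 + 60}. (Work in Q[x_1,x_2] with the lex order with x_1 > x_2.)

Compute a lex Gröbner basis by Buchberger's algorithm.
f_1 = 4x_1 - x_2 + 11, LT = x_1.
f_2 = 6x_1x_2 + 12x_1 + 60, LT = x_1x_2.

S(f_1,f_2): lcm = x_1x_2. S = -2x_1 - \tfrac{1}{4}x_2^{2} + \tfrac{11}{4}x_2 - 10.
  reduce S modulo (f_1, f_2):
  remainder -\tfrac{1}{4}x_2^{2} + \tfrac{9}{4}x_2 - \tfrac{9}{2} ≠ 0; add h_3 = -\tfrac{1}{4}x_2^{2} + \tfrac{9}{4}x_2 - \tfrac{9}{2} to the basis.

The other S-polynomials (S(f_1,h_3), S(f_2,h_3)) all reduce to 0 modulo the current basis, so we have a Gröbner basis.
Inter-reduce: drop elements whose leading term is divisible by another's, tail-reduce, and make monic.
Reduced Gröbner basis: {x_1 - \tfrac{1}{4}x_2 + \tfrac{11}{4}, x_2^{2} - 9x_2 + 18}.

Since the basis is lex-ordered, x_2^{2} - 9x_2 + 18 is univariate in x_2. Its roots are {3, 6}. Back-substituting each root into the other basis elements fixes the other coordinates.
  x_2 = 3: the earlier basis element becomes x_1 + 2 = 0, giving x_1 = -2 — point (-2, 3).
  x_2 = 6: the earlier basis element becomes x_1 + \tfrac{5}{4} = 0, giving x_1 = -5/4 — point (-5/4, 6).

{(-2, 3), (-5/4, 6)}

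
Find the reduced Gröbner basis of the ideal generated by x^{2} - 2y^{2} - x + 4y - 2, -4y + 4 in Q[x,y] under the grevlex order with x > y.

G = {x^{2} - x, y - 1}

f_1 = x^{2} - 2y^{2} - x + 4y - 2, LT = x^{2}.
f_2 = -4y + 4, LT = y.

S(f_1,f_2): leading monomials are coprime, so the S-polynomial reduces to 0 (Buchberger's first criterion).
Every S-polynomial of the final basis reduces to 0, so we have a Gröbner basis.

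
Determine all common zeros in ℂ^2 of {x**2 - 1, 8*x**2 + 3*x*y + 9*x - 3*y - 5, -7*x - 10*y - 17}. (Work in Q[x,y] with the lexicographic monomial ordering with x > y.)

{(-1, -1)}

Compute a lex Gröbner basis by Buchberger's algorithm.
f_1 = x**2 - 1, LT = x**2.
f_2 = 8*x**2 + 3*x*y + 9*x - 3*y - 5, LT = x**2.
f_3 = -7*x - 10*y - 17, LT = x.

S(f_1,f_2): lcm = x**2. S = -3/8*x*y - 9/8*x + 3/8*y - 3/8.
  reduce S modulo (f_1, f_2, f_3):
  remainder 15/28*y**2 + 81/28*y + 33/14 ≠ 0; add h_4 = 15/28*y**2 + 81/28*y + 33/14 to the basis.

S(f_1,f_3): lcm = x**2. S = -10/7*x*y - 17/7*x - 1.
  reduce S modulo (f_1, f_2, f_3, h_4):
  remainder -200/49*y - 200/49 ≠ 0; add h_5 = -200/49*y - 200/49 to the basis.

The other S-polynomials (S(f_2,f_3), S(f_1,h_4), S(f_2,h_4), S(f_3,h_4), S(f_1,h_5), S(f_2,h_5), S(f_3,h_5), S(h_4,h_5)) all reduce to 0 modulo the current basis, so we have a Gröbner basis.
Inter-reduce: drop elements whose leading term is divisible by another's, tail-reduce, and make monic.
Reduced Gröbner basis: {x + 1, y + 1}.

Since the basis is lex-ordered, y + 1 is univariate in y. Its roots are {-1}. Back-substituting each root into the other basis elements fixes the other coordinates.
  y = -1: the earlier basis element becomes x + 1 = 0, giving x = -1 — point (-1, -1).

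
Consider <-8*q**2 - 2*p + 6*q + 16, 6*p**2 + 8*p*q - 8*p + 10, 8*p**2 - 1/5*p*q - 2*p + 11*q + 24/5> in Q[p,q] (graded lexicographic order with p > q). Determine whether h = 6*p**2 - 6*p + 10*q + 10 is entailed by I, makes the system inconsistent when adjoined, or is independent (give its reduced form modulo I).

First compute the reduced Gröbner basis of I by Buchberger's algorithm.
f_1 = -8*q**2 - 2*p + 6*q + 16, LT = q**2.
f_2 = 6*p**2 + 8*p*q - 8*p + 10, LT = p**2.
f_3 = 8*p**2 - 1/5*p*q - 2*p + 11*q + 24/5, LT = p**2.

S(f_2,f_3): lcm = p**2. S = 163/120*p*q - 13/12*p - 11/8*q + 16/15.
  leading term p*q: no divisor's leading term divides it; move 163/120*p*q to the remainder.
  leading term p: no divisor's leading term divides it; move -13/12*p to the remainder.
  leading term q: no divisor's leading term divides it; move -11/8*q to the remainder.
  leading term 1: no divisor's leading term divides it; move 16/15 to the remainder.
  remainder 163/120*p*q - 13/12*p - 11/8*q + 16/15 ≠ 0; add k_4 = 163/120*p*q - 13/12*p - 11/8*q + 16/15 to the basis.

S(f_1,k_4): lcm = p*q**2. S = 1/4*p**2 + 31/652*p*q + 165/163*q**2 - 2*p - 128/163*q.
  leading term p**2: subtract (1/24)·f_2 from 1/4*p**2 + 31/652*p*q + 165/163*q**2 - 2*p - 128/163*q → -559/1956*p*q + 165/163*q**2 - 5/3*p - 128/163*q - 5/12
  leading term p*q: subtract (-5590/26569)·k_4 from -559/1956*p*q + 165/163*q**2 - 5/3*p - 128/163*q - 5/12 → 165/163*q**2 - 100675/53138*p - 114201/106276*q - 20431/106276
  leading term q**2: subtract (-165/1304)·f_1 from 165/163*q**2 - 100675/53138*p - 114201/106276*q - 20431/106276 → -228245/106276*p - 8379/26569*q + 194729/106276
  leading term p: no divisor's leading term divides it; move -228245/106276*p to the remainder.
  leading term q: no divisor's leading term divides it; move -8379/26569*q to the remainder.
  leading term 1: no divisor's leading term divides it; move 194729/106276 to the remainder.
  remainder -228245/106276*p - 8379/26569*q + 194729/106276 ≠ 0; add k_5 = -228245/106276*p - 8379/26569*q + 194729/106276 to the basis.

S(f_2,k_4): lcm = p**2*q. S = 4/3*p*q**2 + 130/163*p**2 - 157/489*p*q - 128/163*p + 5/3*q.
  leading term p*q**2: subtract (-1/6*p)·f_1 from 4/3*p*q**2 + 130/163*p**2 - 157/489*p*q - 128/163*p + 5/3*q → 227/489*p**2 + 332/489*p*q + 920/489*p + 5/3*q
  leading term p**2: subtract (227/2934)·f_2 from 227/489*p**2 + 332/489*p*q + 920/489*p + 5/3*q → 88/1467*p*q + 3668/1467*p + 5/3*q - 1135/1467
  leading term p*q: subtract (3520/79707)·k_4 from 88/1467*p*q + 3668/1467*p + 5/3*q - 1135/1467 → 203108/79707*p + 45895/26569*q - 65423/79707
  leading term p: subtract (-812432/684735)·k_5 from 203108/79707*p + 45895/26569*q - 65423/79707 → 50344673/37203935*q + 50344673/37203935
  leading term q: no divisor's leading term divides it; move 50344673/37203935*q to the remainder.
  leading term 1: no divisor's leading term divides it; move 50344673/37203935 to the remainder.
  remainder 50344673/37203935*q + 50344673/37203935 ≠ 0; add k_6 = 50344673/37203935*q + 50344673/37203935 to the basis.

The other S-polynomials (S(f_1,f_2), S(f_1,f_3), S(f_3,k_4), S(f_1,k_5), S(f_2,k_5), S(f_3,k_5), S(k_4,k_5), S(f_1,k_6), S(f_2,k_6), S(f_3,k_6), S(k_4,k_6), S(k_5,k_6)) all reduce to 0 modulo the current basis, so we have a Gröbner basis.
Inter-reduce: drop elements whose leading term is divisible by another's, tail-reduce, and make monic.
Reduced Gröbner basis: {p - 1, q + 1}.
Label its elements g_1 = p - 1, g_2 = q + 1.

Reduce h = 6*p**2 - 6*p + 10*q + 10 modulo G:
  leading term p**2: subtract (6*p)·g_1 from 6*p**2 - 6*p + 10*q + 10 → 10*q + 10
  leading term q: subtract (10)·g_2 from 10*q + 10 → 0
  normal form = 0.
Since the normal form is 0, h ∈ I.

Ideal membership is decidable via reduction modulo a Gröbner basis.

6*p**2 - 6*p + 10*q + 10 lies in I (it reduces to 0).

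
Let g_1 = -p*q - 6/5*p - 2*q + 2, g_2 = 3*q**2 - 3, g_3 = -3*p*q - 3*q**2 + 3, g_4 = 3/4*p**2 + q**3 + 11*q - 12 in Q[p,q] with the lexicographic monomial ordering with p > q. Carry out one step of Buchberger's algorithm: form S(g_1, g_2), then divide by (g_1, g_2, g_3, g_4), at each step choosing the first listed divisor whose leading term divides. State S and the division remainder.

S(g_1, g_2) = 6/5*p*q + p + 2*q**2 - 2*q; remainder on division = -11/25*p - 22/5*q + 22/5.

lcm(LM(g_1), LM(g_2)) = p*q**2.
S = (lcm/LT(g_1))·g_1 − (lcm/LT(g_2))·g_2 = 6/5*p*q + p + 2*q**2 - 2*q.
Reduce S modulo (g_1, g_2, g_3, g_4) in that order:
  leading term p*q: subtract (-6/5)·g_1 from 6/5*p*q + p + 2*q**2 - 2*q → -11/25*p + 2*q**2 - 22/5*q + 12/5
  leading term p: no divisor's leading term divides it; move -11/25*p to the remainder.
  leading term q**2: subtract (2/3)·g_2 from 2*q**2 - 22/5*q + 12/5 → -22/5*q + 22/5
  leading term q: no divisor's leading term divides it; move -22/5*q to the remainder.
  leading term 1: no divisor's leading term divides it; move 22/5 to the remainder.
The remainder -11/25*p - 22/5*q + 22/5 is nonzero, so it would be added as the next basis element.
An S-polynomial is built so that the two leading terms cancel; whether anything survives reduction is exactly the Gröbner-basis criterion.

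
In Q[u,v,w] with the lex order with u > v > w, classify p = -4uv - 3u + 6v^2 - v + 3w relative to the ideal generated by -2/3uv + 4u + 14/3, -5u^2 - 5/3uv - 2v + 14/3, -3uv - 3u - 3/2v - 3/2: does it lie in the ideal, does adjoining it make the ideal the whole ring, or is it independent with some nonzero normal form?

First compute the reduced Gröbner basis of I by Buchberger's algorithm.
f_1 = -2/3uv + 4u + 14/3, LT = uv.
f_2 = -5u^2 - 5/3uv - 2v + 14/3, LT = u^2.
f_3 = -3uv - 3u - 3/2v - 3/2, LT = uv.

S(f_1,f_2): lcm = u^2v. S = -6u^2 - 1/3uv^2 - 7u - 2/5v^2 + 14/15v.
  leading term u^2: subtract (6/5)·f_2 from -6u^2 - 1/3uv^2 - 7u - 2/5v^2 + 14/15v → -1/3uv^2 + 2uv - 7u - 2/5v^2 + 10/3v - 28/5
  leading term uv^2: subtract (1/2v)·f_1 from -1/3uv^2 + 2uv - 7u - 2/5v^2 + 10/3v - 28/5 → -7u - 2/5v^2 + v - 28/5
  leading term u: no divisor's leading term divides it; move -7u to the remainder.
  leading term v^2: no divisor's leading term divides it; move -2/5v^2 to the remainder.
  leading term v: no divisor's leading term divides it; move v to the remainder.
  leading term 1: no divisor's leading term divides it; move -28/5 to the remainder.
  remainder -7u - 2/5v^2 + v - 28/5 ≠ 0; add h_4 = -7u - 2/5v^2 + v - 28/5 to the basis.

S(f_1,f_3): lcm = uv. S = -7u - 1/2v - 15/2.
  leading term u: subtract (1)·h_4 from -7u - 1/2v - 15/2 → 2/5v^2 - 3/2v - 19/10
  leading term v^2: no divisor's leading term divides it; move 2/5v^2 to the remainder.
  leading term v: no divisor's leading term divides it; move -3/2v to the remainder.
  leading term 1: no divisor's leading term divides it; move -19/10 to the remainder.
  remainder 2/5v^2 - 3/2v - 19/10 ≠ 0; add h_5 = 2/5v^2 - 3/2v - 19/10 to the basis.

S(f_2,f_3): lcm = u^2v. S = -u^2 + 1/3uv^2 - 1/2uv - 1/2u + 2/5v^2 - 14/15v.
  leading term u^2: subtract (1/5)·f_2 from -u^2 + 1/3uv^2 - 1/2uv - 1/2u + 2/5v^2 - 14/15v → 1/3uv^2 - 1/6uv - 1/2u + 2/5v^2 - 8/15v - 14/15
  leading term uv^2: subtract (-1/2v)·f_1 from 1/3uv^2 - 1/6uv - 1/2u + 2/5v^2 - 8/15v - 14/15 → 11/6uv - 1/2u + 2/5v^2 + 9/5v - 14/15
  leading term uv: subtract (-11/4)·f_1 from 11/6uv - 1/2u + 2/5v^2 + 9/5v - 14/15 → 21/2u + 2/5v^2 + 9/5v + 119/10
  leading term u: subtract (-3/2)·h_4 from 21/2u + 2/5v^2 + 9/5v + 119/10 → -1/5v^2 + 33/10v + 7/2
  leading term v^2: subtract (-1/2)·h_5 from -1/5v^2 + 33/10v + 7/2 → 51/20v + 51/20
  leading term v: no divisor's leading term divides it; move 51/20v to the remainder.
  leading term 1: no divisor's leading term divides it; move 51/20 to the remainder.
  remainder 51/20v + 51/20 ≠ 0; add h_6 = 51/20v + 51/20 to the basis.

The other S-polynomials (S(f_1,h_4), S(f_2,h_4), S(f_3,h_4), S(f_1,h_5), S(f_2,h_5), S(f_3,h_5), S(h_4,h_5), S(f_1,h_6), S(f_2,h_6), S(f_3,h_6), S(h_4,h_6), S(h_5,h_6)) all reduce to 0 modulo the current basis, so we have a Gröbner basis.
Inter-reduce: drop elements whose leading term is divisible by another's, tail-reduce, and make monic.
Reduced Gröbner basis: {u + 1, v + 1}.
Label its elements g_1 = u + 1, g_2 = v + 1.

Reduce p = -4uv - 3u + 6v^2 - v + 3w modulo G:
  leading term uv: subtract (-4v)·g_1 from -4uv - 3u + 6v^2 - v + 3w → -3u + 6v^2 + 3v + 3w
  leading term u: subtract (-3)·g_1 from -3u + 6v^2 + 3v + 3w → 6v^2 + 3v + 3w + 3
  leading term v^2: subtract (6v)·g_2 from 6v^2 + 3v + 3w + 3 → -3v + 3w + 3
  leading term v: subtract (-3)·g_2 from -3v + 3w + 3 → 3w + 6
  leading term w: no divisor's leading term divides it; move 3w to the remainder.
  leading term 1: no divisor's leading term divides it; move 6 to the remainder.
  normal form = 3w + 6.
The normal form is nonzero, so p ∉ I. Since p minus its normal form lies in I, I + (p) = I + (r) where r = 3w + 6; decide whether this ideal is the whole ring.
Run Buchberger on G together with r (pairs among the g_i already reduce to 0 since G is a Gröbner basis):
g_1 = u + 1, LT = u.
g_2 = v + 1, LT = v.
r = 3w + 6, LT = w.

The S-polynomials (S(g_1,g_2), S(g_1,r), S(g_2,r)) all reduce to 0 modulo the current basis, so we have a Gröbner basis.
Inter-reduce: drop elements whose leading term is divisible by another's, tail-reduce, and make monic.
Reduced Gröbner basis: {u + 1, v + 1, w + 2}.
The reduced Gröbner basis of I + (p) is {u + 1, v + 1, w + 2} ≠ {1}, a proper ideal, so the enlarged system stays consistent: p is independent of I, with normal form 3w + 6.

-4uv - 3u + 6v^2 - v + 3w is independent of I; its normal form modulo I is 3w + 6.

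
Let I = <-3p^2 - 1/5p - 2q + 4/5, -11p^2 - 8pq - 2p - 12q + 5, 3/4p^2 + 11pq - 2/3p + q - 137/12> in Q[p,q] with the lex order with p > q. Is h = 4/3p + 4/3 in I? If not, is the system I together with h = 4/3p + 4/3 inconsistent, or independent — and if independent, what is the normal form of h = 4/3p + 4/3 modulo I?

4/3p + 4/3 lies in I (it reduces to 0).

First compute the reduced Gröbner basis of I by Buchberger's algorithm.
f_1 = -3p^2 - 1/5p - 2q + 4/5, LT = p^2.
f_2 = -11p^2 - 8pq - 2p - 12q + 5, LT = p^2.
f_3 = 3/4p^2 + 11pq - 2/3p + q - 137/12, LT = p^2.

S(f_1,f_2): lcm = p^2. S = -8/11pq - 19/165p - 14/33q + 31/165.
  reduce S modulo (f_1, f_2, f_3):
  remainder -8/11pq - 19/165p - 14/33q + 31/165 ≠ 0; add k_4 = -8/11pq - 19/165p - 14/33q + 31/165 to the basis.

S(f_1,f_3): lcm = p^2. S = -44/3pq + 43/45p - 2/3q + 673/45.
  reduce S modulo (f_1, f_2, f_3, k_4):
  remainder 59/18p + 71/9q + 67/6 ≠ 0; add k_5 = 59/18p + 71/9q + 67/6 to the basis.

S(f_1,k_4): lcm = p^2q. S = -19/120p^2 - 31/60pq + 31/120p + 2/3q^2 - 4/15q.
  reduce S modulo (f_1, f_2, f_3, k_4, k_5):
  remainder 2/3q^2 - 3737/5310q - 7277/5310 ≠ 0; add k_6 = 2/3q^2 - 3737/5310q - 7277/5310 to the basis.

S(f_3,k_4): lcm = p^2q. S = -19/120p^2 + 44/3pq^2 - 53/36pq + 31/120p + 4/3q^2 - 137/9q.
  reduce S modulo (f_1, f_2, f_3, k_4, k_5, k_6):
  remainder -119995/6372q - 119995/6372 ≠ 0; add k_7 = -119995/6372q - 119995/6372 to the basis.

The other S-polynomials (S(f_2,f_3), S(f_2,k_4), S(f_1,k_5), S(f_2,k_5), S(f_3,k_5), S(k_4,k_5), S(f_1,k_6), S(f_2,k_6), S(f_3,k_6), S(k_4,k_6), S(k_5,k_6), S(f_1,k_7), S(f_2,k_7), S(f_3,k_7), S(k_4,k_7), S(k_5,k_7), S(k_6,k_7)) all reduce to 0 modulo the current basis, so we have a Gröbner basis.
Inter-reduce: drop elements whose leading term is divisible by another's, tail-reduce, and make monic.
Reduced Gröbner basis: {p + 1, q + 1}.
Label its elements g_1 = p + 1, g_2 = q + 1.

Reduce h = 4/3p + 4/3 modulo G:
  leading term p: subtract (4/3)·g_1 from 4/3p + 4/3 → 0
  normal form = 0.
Since the normal form is 0, h ∈ I.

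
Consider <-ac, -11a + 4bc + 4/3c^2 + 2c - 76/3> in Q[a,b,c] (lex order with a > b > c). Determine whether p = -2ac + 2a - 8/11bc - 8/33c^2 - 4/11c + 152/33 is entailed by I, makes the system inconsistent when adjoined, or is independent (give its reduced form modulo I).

-2ac + 2a - 8/11bc - 8/33c^2 - 4/11c + 152/33 lies in I (it reduces to 0).

First compute the reduced Gröbner basis of I by Buchberger's algorithm.
f_1 = -ac, LT = ac.
f_2 = -11a + 4bc + 4/3c^2 + 2c - 76/3, LT = a.

S(f_1,f_2): lcm = ac. S = 4/11bc^2 + 4/33c^3 + 2/11c^2 - 76/33c.
  leading term bc^2: no divisor's leading term divides it; move 4/11bc^2 to the remainder.
  leading term c^3: no divisor's leading term divides it; move 4/33c^3 to the remainder.
  leading term c^2: no divisor's leading term divides it; move 2/11c^2 to the remainder.
  leading term c: no divisor's leading term divides it; move -76/33c to the remainder.
  remainder 4/11bc^2 + 4/33c^3 + 2/11c^2 - 76/33c ≠ 0; add h_3 = 4/11bc^2 + 4/33c^3 + 2/11c^2 - 76/33c to the basis.

The other S-polynomials (S(f_1,h_3), S(f_2,h_3)) all reduce to 0 modulo the current basis, so we have a Gröbner basis.
Inter-reduce: drop elements whose leading term is divisible by another's, tail-reduce, and make monic.
Reduced Gröbner basis: {a - 4/11bc - 4/33c^2 - 2/11c + 76/33, bc^2 + 1/3c^3 + 1/2c^2 - 19/3c}.
Label its elements g_1 = a - 4/11bc - 4/33c^2 - 2/11c + 76/33, g_2 = bc^2 + 1/3c^3 + 1/2c^2 - 19/3c.

Reduce p = -2ac + 2a - 8/11bc - 8/33c^2 - 4/11c + 152/33 modulo G:
  leading term ac: subtract (-2c)·g_1 from -2ac + 2a - 8/11bc - 8/33c^2 - 4/11c + 152/33 → 2a - 8/11bc^2 - 8/11bc - 8/33c^3 - 20/33c^2 + 140/33c + 152/33
  leading term a: subtract (2)·g_1 from 2a - 8/11bc^2 - 8/11bc - 8/33c^3 - 20/33c^2 + 140/33c + 152/33 → -8/11bc^2 - 8/33c^3 - 4/11c^2 + 152/33c
  leading term bc^2: subtract (-8/11)·g_2 from -8/11bc^2 - 8/33c^3 - 4/11c^2 + 152/33c → 0
  normal form = 0.
Since the normal form is 0, p ∈ I.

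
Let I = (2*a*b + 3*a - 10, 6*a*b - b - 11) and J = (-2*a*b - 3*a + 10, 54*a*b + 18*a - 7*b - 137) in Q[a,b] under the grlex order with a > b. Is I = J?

Yes, the ideals are equal.

Since reduced Gröbner bases are canonical representatives of ideals under a given ordering, it suffices to compute and compare them.
Buchberger on the first generating set:
f_1 = 2*a*b + 3*a - 10, LT = a*b.
f_2 = 6*a*b - b - 11, LT = a*b.

S(f_1,f_2): lcm = a*b. S = 3/2*a + 1/6*b - 19/6.
  leading term a: no divisor's leading term divides it; move 3/2*a to the remainder.
  leading term b: no divisor's leading term divides it; move 1/6*b to the remainder.
  leading term 1: no divisor's leading term divides it; move -19/6 to the remainder.
  remainder 3/2*a + 1/6*b - 19/6 ≠ 0; add g_3 = 3/2*a + 1/6*b - 19/6 to the basis.

S(f_1,g_3): lcm = a*b. S = -1/9*b**2 + 3/2*a + 19/9*b - 5.
  leading term b**2: no divisor's leading term divides it; move -1/9*b**2 to the remainder.
  leading term a: subtract (1)·g_3 from 3/2*a + 19/9*b - 5 → 35/18*b - 11/6
  leading term b: no divisor's leading term divides it; move 35/18*b to the remainder.
  leading term 1: no divisor's leading term divides it; move -11/6 to the remainder.
  remainder -1/9*b**2 + 35/18*b - 11/6 ≠ 0; add g_4 = -1/9*b**2 + 35/18*b - 11/6 to the basis.

S(f_2,g_3): lcm = a*b. S = -1/9*b**2 + 35/18*b - 11/6.
  leading term b**2: subtract (1)·g_4 from -1/9*b**2 + 35/18*b - 11/6 → 0
  remainder 0.

S(f_1,g_4): lcm = a*b**2. S = 19*a*b - 33/2*a - 5*b.
  leading term a*b: subtract (19/2)·f_1 from 19*a*b - 33/2*a - 5*b → -45*a - 5*b + 95
  leading term a: subtract (-30)·g_3 from -45*a - 5*b + 95 → 0
  remainder 0.

S(f_2,g_4): lcm = a*b**2. S = 35/2*a*b - 1/6*b**2 - 33/2*a - 11/6*b.
  leading term a*b: subtract (35/4)·f_1 from 35/2*a*b - 1/6*b**2 - 33/2*a - 11/6*b → -1/6*b**2 - 171/4*a - 11/6*b + 175/2
  leading term b**2: subtract (3/2)·g_4 from -1/6*b**2 - 171/4*a - 11/6*b + 175/2 → -171/4*a - 19/4*b + 361/4
  leading term a: subtract (-57/2)·g_3 from -171/4*a - 19/4*b + 361/4 → 0
  remainder 0.

S(g_3,g_4): leading monomials are coprime, so the S-polynomial reduces to 0 (Buchberger's first criterion).
Every S-polynomial of the final basis reduces to 0, so we have a Gröbner basis.
Inter-reduce: drop elements whose leading term is divisible by another's, tail-reduce, and make monic.
Reduced Gröbner basis: {b**2 - 35/2*b + 33/2, a + 1/9*b - 19/9}.

Buchberger on the second generating set:
h_1 = -2*a*b - 3*a + 10, LT = a*b.
h_2 = 54*a*b + 18*a - 7*b - 137, LT = a*b.

S(h_1,h_2): lcm = a*b. S = 7/6*a + 7/54*b - 133/54.
  leading term a: no divisor's leading term divides it; move 7/6*a to the remainder.
  leading term b: no divisor's leading term divides it; move 7/54*b to the remainder.
  leading term 1: no divisor's leading term divides it; move -133/54 to the remainder.
  remainder 7/6*a + 7/54*b - 133/54 ≠ 0; add k_3 = 7/6*a + 7/54*b - 133/54 to the basis.

S(h_1,k_3): lcm = a*b. S = -1/9*b**2 + 3/2*a + 19/9*b - 5.
  leading term b**2: no divisor's leading term divides it; move -1/9*b**2 to the remainder.
  leading term a: subtract (9/7)·k_3 from 3/2*a + 19/9*b - 5 → 35/18*b - 11/6
  leading term b: no divisor's leading term divides it; move 35/18*b to the remainder.
  leading term 1: no divisor's leading term divides it; move -11/6 to the remainder.
  remainder -1/9*b**2 + 35/18*b - 11/6 ≠ 0; add k_4 = -1/9*b**2 + 35/18*b - 11/6 to the basis.

S(h_2,k_3): lcm = a*b. S = -1/9*b**2 + 1/3*a + 107/54*b - 137/54.
  leading term b**2: subtract (1)·k_4 from -1/9*b**2 + 1/3*a + 107/54*b - 137/54 → 1/3*a + 1/27*b - 19/27
  leading term a: subtract (2/7)·k_3 from 1/3*a + 1/27*b - 19/27 → 0
  remainder 0.

S(h_1,k_4): lcm = a*b**2. S = 19*a*b - 33/2*a - 5*b.
  leading term a*b: subtract (-19/2)·h_1 from 19*a*b - 33/2*a - 5*b → -45*a - 5*b + 95
  leading term a: subtract (-270/7)·k_3 from -45*a - 5*b + 95 → 0
  remainder 0.

S(h_2,k_4): lcm = a*b**2. S = 107/6*a*b - 7/54*b**2 - 33/2*a - 137/54*b.
  leading term a*b: subtract (-107/12)·h_1 from 107/6*a*b - 7/54*b**2 - 33/2*a - 137/54*b → -7/54*b**2 - 173/4*a - 137/54*b + 535/6
  leading term b**2: subtract (7/6)·k_4 from -7/54*b**2 - 173/4*a - 137/54*b + 535/6 → -173/4*a - 173/36*b + 3287/36
  leading term a: subtract (-519/14)·k_3 from -173/4*a - 173/36*b + 3287/36 → 0
  remainder 0.

S(k_3,k_4): leading monomials are coprime, so the S-polynomial reduces to 0 (Buchberger's first criterion).
Every S-polynomial of the final basis reduces to 0, so we have a Gröbner basis.
Inter-reduce: drop elements whose leading term is divisible by another's, tail-reduce, and make monic.
Reduced Gröbner basis: {b**2 - 35/2*b + 33/2, a + 1/9*b - 19/9}.

These coincide, so the ideals are equal.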